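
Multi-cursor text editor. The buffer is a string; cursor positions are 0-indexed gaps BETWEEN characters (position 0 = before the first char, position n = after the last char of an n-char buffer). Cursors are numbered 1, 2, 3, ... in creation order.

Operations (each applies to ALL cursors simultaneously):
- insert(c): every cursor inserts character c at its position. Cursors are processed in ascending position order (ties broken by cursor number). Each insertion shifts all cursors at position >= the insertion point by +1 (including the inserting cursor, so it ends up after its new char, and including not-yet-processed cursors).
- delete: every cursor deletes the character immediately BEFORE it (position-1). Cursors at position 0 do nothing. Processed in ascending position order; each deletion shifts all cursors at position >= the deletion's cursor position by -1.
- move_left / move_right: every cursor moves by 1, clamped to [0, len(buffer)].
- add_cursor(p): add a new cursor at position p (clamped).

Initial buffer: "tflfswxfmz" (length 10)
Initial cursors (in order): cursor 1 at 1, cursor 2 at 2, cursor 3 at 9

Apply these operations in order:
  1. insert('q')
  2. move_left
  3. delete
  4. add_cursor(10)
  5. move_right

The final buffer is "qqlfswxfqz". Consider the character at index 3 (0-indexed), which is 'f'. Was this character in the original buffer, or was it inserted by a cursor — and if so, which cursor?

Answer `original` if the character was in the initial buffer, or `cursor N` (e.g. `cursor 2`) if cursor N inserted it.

Answer: original

Derivation:
After op 1 (insert('q')): buffer="tqfqlfswxfmqz" (len 13), cursors c1@2 c2@4 c3@12, authorship .1.2.......3.
After op 2 (move_left): buffer="tqfqlfswxfmqz" (len 13), cursors c1@1 c2@3 c3@11, authorship .1.2.......3.
After op 3 (delete): buffer="qqlfswxfqz" (len 10), cursors c1@0 c2@1 c3@8, authorship 12......3.
After op 4 (add_cursor(10)): buffer="qqlfswxfqz" (len 10), cursors c1@0 c2@1 c3@8 c4@10, authorship 12......3.
After op 5 (move_right): buffer="qqlfswxfqz" (len 10), cursors c1@1 c2@2 c3@9 c4@10, authorship 12......3.
Authorship (.=original, N=cursor N): 1 2 . . . . . . 3 .
Index 3: author = original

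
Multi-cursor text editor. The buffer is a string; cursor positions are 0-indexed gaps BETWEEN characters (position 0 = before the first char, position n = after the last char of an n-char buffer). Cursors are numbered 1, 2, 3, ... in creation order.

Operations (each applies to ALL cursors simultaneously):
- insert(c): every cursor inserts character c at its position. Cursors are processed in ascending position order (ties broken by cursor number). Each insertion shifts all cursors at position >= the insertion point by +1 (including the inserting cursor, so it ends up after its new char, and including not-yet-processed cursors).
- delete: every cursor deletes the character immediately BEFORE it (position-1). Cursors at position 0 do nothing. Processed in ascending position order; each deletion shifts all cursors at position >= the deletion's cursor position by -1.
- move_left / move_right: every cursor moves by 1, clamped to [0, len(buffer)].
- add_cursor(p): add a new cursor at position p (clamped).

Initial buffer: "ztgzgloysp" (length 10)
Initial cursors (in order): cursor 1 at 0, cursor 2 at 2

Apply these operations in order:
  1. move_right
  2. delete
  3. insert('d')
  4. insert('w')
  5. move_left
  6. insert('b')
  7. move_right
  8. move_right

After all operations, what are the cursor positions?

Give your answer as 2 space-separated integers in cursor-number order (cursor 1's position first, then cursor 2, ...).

After op 1 (move_right): buffer="ztgzgloysp" (len 10), cursors c1@1 c2@3, authorship ..........
After op 2 (delete): buffer="tzgloysp" (len 8), cursors c1@0 c2@1, authorship ........
After op 3 (insert('d')): buffer="dtdzgloysp" (len 10), cursors c1@1 c2@3, authorship 1.2.......
After op 4 (insert('w')): buffer="dwtdwzgloysp" (len 12), cursors c1@2 c2@5, authorship 11.22.......
After op 5 (move_left): buffer="dwtdwzgloysp" (len 12), cursors c1@1 c2@4, authorship 11.22.......
After op 6 (insert('b')): buffer="dbwtdbwzgloysp" (len 14), cursors c1@2 c2@6, authorship 111.222.......
After op 7 (move_right): buffer="dbwtdbwzgloysp" (len 14), cursors c1@3 c2@7, authorship 111.222.......
After op 8 (move_right): buffer="dbwtdbwzgloysp" (len 14), cursors c1@4 c2@8, authorship 111.222.......

Answer: 4 8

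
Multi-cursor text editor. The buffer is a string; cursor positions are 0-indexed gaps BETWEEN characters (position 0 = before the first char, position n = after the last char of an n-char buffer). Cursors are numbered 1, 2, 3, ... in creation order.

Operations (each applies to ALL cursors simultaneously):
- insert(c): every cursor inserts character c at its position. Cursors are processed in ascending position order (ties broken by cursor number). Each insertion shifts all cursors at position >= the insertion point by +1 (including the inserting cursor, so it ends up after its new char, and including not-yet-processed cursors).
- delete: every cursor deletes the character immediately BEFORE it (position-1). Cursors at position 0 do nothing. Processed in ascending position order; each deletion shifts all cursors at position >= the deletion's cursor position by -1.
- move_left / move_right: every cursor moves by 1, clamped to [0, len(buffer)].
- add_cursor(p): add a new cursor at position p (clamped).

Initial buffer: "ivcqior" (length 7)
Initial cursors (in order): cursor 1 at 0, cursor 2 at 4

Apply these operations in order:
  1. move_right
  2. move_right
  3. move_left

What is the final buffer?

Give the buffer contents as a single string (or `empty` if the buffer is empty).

Answer: ivcqior

Derivation:
After op 1 (move_right): buffer="ivcqior" (len 7), cursors c1@1 c2@5, authorship .......
After op 2 (move_right): buffer="ivcqior" (len 7), cursors c1@2 c2@6, authorship .......
After op 3 (move_left): buffer="ivcqior" (len 7), cursors c1@1 c2@5, authorship .......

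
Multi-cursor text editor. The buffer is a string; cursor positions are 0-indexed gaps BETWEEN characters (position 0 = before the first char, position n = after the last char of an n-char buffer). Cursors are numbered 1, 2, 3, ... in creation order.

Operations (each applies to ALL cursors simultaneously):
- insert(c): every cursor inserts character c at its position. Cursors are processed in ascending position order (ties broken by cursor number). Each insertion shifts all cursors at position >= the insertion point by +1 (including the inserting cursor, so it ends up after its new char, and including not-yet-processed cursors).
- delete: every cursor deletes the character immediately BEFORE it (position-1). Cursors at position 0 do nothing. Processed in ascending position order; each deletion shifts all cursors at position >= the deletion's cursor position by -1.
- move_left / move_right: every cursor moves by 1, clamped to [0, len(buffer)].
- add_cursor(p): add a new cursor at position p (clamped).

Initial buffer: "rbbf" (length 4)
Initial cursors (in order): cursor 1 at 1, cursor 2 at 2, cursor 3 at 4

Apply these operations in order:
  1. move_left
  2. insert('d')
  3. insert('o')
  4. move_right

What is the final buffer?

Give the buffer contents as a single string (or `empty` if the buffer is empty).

After op 1 (move_left): buffer="rbbf" (len 4), cursors c1@0 c2@1 c3@3, authorship ....
After op 2 (insert('d')): buffer="drdbbdf" (len 7), cursors c1@1 c2@3 c3@6, authorship 1.2..3.
After op 3 (insert('o')): buffer="dordobbdof" (len 10), cursors c1@2 c2@5 c3@9, authorship 11.22..33.
After op 4 (move_right): buffer="dordobbdof" (len 10), cursors c1@3 c2@6 c3@10, authorship 11.22..33.

Answer: dordobbdof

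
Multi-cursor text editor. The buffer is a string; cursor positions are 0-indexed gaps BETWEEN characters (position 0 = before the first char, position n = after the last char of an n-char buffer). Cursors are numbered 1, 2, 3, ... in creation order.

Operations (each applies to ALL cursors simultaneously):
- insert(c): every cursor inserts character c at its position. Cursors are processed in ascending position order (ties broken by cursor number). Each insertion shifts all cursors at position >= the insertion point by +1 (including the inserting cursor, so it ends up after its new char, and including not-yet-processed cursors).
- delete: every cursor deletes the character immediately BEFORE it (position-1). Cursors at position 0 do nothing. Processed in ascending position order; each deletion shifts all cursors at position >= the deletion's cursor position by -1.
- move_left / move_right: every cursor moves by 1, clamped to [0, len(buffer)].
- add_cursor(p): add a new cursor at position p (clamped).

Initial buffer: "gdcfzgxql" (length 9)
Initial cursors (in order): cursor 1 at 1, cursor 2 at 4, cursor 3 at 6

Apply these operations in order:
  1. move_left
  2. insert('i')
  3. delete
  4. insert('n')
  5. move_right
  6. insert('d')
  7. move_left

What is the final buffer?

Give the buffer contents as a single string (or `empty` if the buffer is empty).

Answer: ngddcnfdzngdxql

Derivation:
After op 1 (move_left): buffer="gdcfzgxql" (len 9), cursors c1@0 c2@3 c3@5, authorship .........
After op 2 (insert('i')): buffer="igdcifzigxql" (len 12), cursors c1@1 c2@5 c3@8, authorship 1...2..3....
After op 3 (delete): buffer="gdcfzgxql" (len 9), cursors c1@0 c2@3 c3@5, authorship .........
After op 4 (insert('n')): buffer="ngdcnfzngxql" (len 12), cursors c1@1 c2@5 c3@8, authorship 1...2..3....
After op 5 (move_right): buffer="ngdcnfzngxql" (len 12), cursors c1@2 c2@6 c3@9, authorship 1...2..3....
After op 6 (insert('d')): buffer="ngddcnfdzngdxql" (len 15), cursors c1@3 c2@8 c3@12, authorship 1.1..2.2.3.3...
After op 7 (move_left): buffer="ngddcnfdzngdxql" (len 15), cursors c1@2 c2@7 c3@11, authorship 1.1..2.2.3.3...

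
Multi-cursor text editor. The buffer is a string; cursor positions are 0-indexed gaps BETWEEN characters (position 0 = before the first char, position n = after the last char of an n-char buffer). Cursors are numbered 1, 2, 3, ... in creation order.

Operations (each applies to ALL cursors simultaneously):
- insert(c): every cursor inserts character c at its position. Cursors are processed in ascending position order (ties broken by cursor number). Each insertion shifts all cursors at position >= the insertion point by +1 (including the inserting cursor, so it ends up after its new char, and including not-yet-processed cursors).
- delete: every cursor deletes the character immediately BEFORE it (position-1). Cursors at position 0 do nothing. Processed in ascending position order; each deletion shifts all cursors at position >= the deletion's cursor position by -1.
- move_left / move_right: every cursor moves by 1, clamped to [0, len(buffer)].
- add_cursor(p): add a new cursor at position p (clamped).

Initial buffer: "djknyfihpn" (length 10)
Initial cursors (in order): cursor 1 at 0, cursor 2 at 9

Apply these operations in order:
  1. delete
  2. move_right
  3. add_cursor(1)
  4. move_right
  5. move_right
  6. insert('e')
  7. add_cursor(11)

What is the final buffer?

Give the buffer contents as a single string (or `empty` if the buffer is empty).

Answer: djkeenyfihne

Derivation:
After op 1 (delete): buffer="djknyfihn" (len 9), cursors c1@0 c2@8, authorship .........
After op 2 (move_right): buffer="djknyfihn" (len 9), cursors c1@1 c2@9, authorship .........
After op 3 (add_cursor(1)): buffer="djknyfihn" (len 9), cursors c1@1 c3@1 c2@9, authorship .........
After op 4 (move_right): buffer="djknyfihn" (len 9), cursors c1@2 c3@2 c2@9, authorship .........
After op 5 (move_right): buffer="djknyfihn" (len 9), cursors c1@3 c3@3 c2@9, authorship .........
After op 6 (insert('e')): buffer="djkeenyfihne" (len 12), cursors c1@5 c3@5 c2@12, authorship ...13......2
After op 7 (add_cursor(11)): buffer="djkeenyfihne" (len 12), cursors c1@5 c3@5 c4@11 c2@12, authorship ...13......2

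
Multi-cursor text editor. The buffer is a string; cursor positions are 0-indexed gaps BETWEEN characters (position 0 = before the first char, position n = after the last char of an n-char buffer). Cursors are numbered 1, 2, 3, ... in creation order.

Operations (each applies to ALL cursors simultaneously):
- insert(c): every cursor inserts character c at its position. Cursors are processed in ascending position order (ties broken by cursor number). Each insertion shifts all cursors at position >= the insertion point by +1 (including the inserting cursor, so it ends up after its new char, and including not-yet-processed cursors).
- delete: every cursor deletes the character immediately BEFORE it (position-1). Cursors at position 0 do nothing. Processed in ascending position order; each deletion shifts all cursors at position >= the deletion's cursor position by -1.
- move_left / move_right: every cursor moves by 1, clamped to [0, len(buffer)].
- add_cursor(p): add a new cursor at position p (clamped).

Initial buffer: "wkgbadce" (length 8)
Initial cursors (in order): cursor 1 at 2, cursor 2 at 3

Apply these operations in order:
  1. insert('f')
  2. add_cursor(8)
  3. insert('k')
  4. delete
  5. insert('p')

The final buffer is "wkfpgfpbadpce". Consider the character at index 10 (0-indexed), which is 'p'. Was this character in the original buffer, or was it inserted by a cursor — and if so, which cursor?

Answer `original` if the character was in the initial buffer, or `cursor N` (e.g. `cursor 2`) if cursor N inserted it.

After op 1 (insert('f')): buffer="wkfgfbadce" (len 10), cursors c1@3 c2@5, authorship ..1.2.....
After op 2 (add_cursor(8)): buffer="wkfgfbadce" (len 10), cursors c1@3 c2@5 c3@8, authorship ..1.2.....
After op 3 (insert('k')): buffer="wkfkgfkbadkce" (len 13), cursors c1@4 c2@7 c3@11, authorship ..11.22...3..
After op 4 (delete): buffer="wkfgfbadce" (len 10), cursors c1@3 c2@5 c3@8, authorship ..1.2.....
After op 5 (insert('p')): buffer="wkfpgfpbadpce" (len 13), cursors c1@4 c2@7 c3@11, authorship ..11.22...3..
Authorship (.=original, N=cursor N): . . 1 1 . 2 2 . . . 3 . .
Index 10: author = 3

Answer: cursor 3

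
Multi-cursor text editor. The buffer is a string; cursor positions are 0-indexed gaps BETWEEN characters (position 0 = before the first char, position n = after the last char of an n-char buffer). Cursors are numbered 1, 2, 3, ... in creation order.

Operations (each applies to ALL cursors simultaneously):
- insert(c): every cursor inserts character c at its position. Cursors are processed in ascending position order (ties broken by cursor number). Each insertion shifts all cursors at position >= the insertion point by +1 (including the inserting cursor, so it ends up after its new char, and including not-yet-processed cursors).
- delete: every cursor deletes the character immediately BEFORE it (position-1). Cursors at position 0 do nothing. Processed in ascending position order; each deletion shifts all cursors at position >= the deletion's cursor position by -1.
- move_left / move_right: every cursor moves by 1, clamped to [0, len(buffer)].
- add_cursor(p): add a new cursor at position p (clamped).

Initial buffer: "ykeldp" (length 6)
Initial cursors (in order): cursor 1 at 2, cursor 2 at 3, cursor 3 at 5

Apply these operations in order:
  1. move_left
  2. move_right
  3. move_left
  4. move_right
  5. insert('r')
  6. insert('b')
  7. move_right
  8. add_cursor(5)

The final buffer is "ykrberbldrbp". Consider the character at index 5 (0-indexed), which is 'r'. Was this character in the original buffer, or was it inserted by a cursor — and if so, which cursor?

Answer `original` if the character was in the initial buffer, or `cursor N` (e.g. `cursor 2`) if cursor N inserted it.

Answer: cursor 2

Derivation:
After op 1 (move_left): buffer="ykeldp" (len 6), cursors c1@1 c2@2 c3@4, authorship ......
After op 2 (move_right): buffer="ykeldp" (len 6), cursors c1@2 c2@3 c3@5, authorship ......
After op 3 (move_left): buffer="ykeldp" (len 6), cursors c1@1 c2@2 c3@4, authorship ......
After op 4 (move_right): buffer="ykeldp" (len 6), cursors c1@2 c2@3 c3@5, authorship ......
After op 5 (insert('r')): buffer="ykrerldrp" (len 9), cursors c1@3 c2@5 c3@8, authorship ..1.2..3.
After op 6 (insert('b')): buffer="ykrberbldrbp" (len 12), cursors c1@4 c2@7 c3@11, authorship ..11.22..33.
After op 7 (move_right): buffer="ykrberbldrbp" (len 12), cursors c1@5 c2@8 c3@12, authorship ..11.22..33.
After op 8 (add_cursor(5)): buffer="ykrberbldrbp" (len 12), cursors c1@5 c4@5 c2@8 c3@12, authorship ..11.22..33.
Authorship (.=original, N=cursor N): . . 1 1 . 2 2 . . 3 3 .
Index 5: author = 2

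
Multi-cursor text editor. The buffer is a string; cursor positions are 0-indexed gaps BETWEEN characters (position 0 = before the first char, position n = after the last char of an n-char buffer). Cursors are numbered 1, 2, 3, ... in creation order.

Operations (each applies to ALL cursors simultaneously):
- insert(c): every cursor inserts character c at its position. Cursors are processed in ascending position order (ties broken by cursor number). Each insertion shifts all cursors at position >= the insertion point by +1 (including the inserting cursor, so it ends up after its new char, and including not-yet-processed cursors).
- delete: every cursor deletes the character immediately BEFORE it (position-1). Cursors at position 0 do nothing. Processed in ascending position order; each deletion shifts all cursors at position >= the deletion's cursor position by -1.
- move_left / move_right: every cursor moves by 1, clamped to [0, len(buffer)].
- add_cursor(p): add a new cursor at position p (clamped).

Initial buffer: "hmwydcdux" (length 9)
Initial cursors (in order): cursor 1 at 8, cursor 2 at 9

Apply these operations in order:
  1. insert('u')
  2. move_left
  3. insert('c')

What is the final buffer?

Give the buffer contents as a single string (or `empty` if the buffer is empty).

After op 1 (insert('u')): buffer="hmwydcduuxu" (len 11), cursors c1@9 c2@11, authorship ........1.2
After op 2 (move_left): buffer="hmwydcduuxu" (len 11), cursors c1@8 c2@10, authorship ........1.2
After op 3 (insert('c')): buffer="hmwydcducuxcu" (len 13), cursors c1@9 c2@12, authorship ........11.22

Answer: hmwydcducuxcu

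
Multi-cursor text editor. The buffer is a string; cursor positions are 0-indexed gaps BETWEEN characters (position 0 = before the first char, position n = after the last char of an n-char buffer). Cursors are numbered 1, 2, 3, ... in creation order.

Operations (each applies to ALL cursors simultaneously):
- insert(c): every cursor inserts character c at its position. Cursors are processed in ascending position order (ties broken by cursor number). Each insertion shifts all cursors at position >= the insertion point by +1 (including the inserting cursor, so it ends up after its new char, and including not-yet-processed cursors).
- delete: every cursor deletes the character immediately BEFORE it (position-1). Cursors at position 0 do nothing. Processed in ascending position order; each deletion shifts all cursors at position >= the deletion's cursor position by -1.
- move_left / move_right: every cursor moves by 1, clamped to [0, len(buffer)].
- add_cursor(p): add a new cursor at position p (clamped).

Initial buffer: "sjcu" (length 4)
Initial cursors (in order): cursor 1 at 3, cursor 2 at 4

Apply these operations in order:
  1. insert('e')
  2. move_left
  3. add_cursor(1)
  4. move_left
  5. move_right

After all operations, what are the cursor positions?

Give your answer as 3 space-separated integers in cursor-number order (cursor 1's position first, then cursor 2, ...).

Answer: 3 5 1

Derivation:
After op 1 (insert('e')): buffer="sjceue" (len 6), cursors c1@4 c2@6, authorship ...1.2
After op 2 (move_left): buffer="sjceue" (len 6), cursors c1@3 c2@5, authorship ...1.2
After op 3 (add_cursor(1)): buffer="sjceue" (len 6), cursors c3@1 c1@3 c2@5, authorship ...1.2
After op 4 (move_left): buffer="sjceue" (len 6), cursors c3@0 c1@2 c2@4, authorship ...1.2
After op 5 (move_right): buffer="sjceue" (len 6), cursors c3@1 c1@3 c2@5, authorship ...1.2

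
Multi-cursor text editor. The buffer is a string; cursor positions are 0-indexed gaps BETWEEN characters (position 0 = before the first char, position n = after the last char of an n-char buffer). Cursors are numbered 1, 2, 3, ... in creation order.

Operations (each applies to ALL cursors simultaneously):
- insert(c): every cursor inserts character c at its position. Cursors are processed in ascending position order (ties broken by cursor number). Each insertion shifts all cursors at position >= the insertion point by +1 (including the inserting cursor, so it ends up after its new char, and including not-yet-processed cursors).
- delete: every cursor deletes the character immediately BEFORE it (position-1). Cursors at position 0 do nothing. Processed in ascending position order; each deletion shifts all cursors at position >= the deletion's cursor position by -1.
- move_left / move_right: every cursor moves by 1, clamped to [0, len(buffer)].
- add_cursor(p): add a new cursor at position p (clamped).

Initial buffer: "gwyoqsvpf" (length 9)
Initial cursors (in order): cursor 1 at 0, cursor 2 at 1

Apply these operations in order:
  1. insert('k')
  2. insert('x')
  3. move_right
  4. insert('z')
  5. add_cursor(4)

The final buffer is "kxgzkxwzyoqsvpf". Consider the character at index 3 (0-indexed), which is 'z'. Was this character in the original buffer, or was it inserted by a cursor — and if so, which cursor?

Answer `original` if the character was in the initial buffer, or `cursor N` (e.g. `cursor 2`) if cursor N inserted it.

Answer: cursor 1

Derivation:
After op 1 (insert('k')): buffer="kgkwyoqsvpf" (len 11), cursors c1@1 c2@3, authorship 1.2........
After op 2 (insert('x')): buffer="kxgkxwyoqsvpf" (len 13), cursors c1@2 c2@5, authorship 11.22........
After op 3 (move_right): buffer="kxgkxwyoqsvpf" (len 13), cursors c1@3 c2@6, authorship 11.22........
After op 4 (insert('z')): buffer="kxgzkxwzyoqsvpf" (len 15), cursors c1@4 c2@8, authorship 11.122.2.......
After op 5 (add_cursor(4)): buffer="kxgzkxwzyoqsvpf" (len 15), cursors c1@4 c3@4 c2@8, authorship 11.122.2.......
Authorship (.=original, N=cursor N): 1 1 . 1 2 2 . 2 . . . . . . .
Index 3: author = 1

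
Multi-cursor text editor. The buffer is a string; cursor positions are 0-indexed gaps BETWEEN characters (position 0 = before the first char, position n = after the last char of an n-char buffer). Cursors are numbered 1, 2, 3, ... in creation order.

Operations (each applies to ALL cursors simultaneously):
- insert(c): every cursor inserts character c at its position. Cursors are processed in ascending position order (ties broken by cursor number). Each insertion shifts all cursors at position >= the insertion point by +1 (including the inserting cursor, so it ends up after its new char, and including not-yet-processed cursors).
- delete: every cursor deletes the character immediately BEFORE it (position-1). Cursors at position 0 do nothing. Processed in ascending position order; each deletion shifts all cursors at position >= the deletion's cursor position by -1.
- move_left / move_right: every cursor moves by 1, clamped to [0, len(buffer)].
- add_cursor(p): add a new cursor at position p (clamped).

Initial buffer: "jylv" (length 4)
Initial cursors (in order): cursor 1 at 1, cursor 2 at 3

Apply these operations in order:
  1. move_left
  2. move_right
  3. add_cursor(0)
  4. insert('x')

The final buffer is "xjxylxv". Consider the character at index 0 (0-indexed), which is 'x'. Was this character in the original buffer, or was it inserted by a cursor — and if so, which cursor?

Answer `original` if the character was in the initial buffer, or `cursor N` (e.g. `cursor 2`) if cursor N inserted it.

Answer: cursor 3

Derivation:
After op 1 (move_left): buffer="jylv" (len 4), cursors c1@0 c2@2, authorship ....
After op 2 (move_right): buffer="jylv" (len 4), cursors c1@1 c2@3, authorship ....
After op 3 (add_cursor(0)): buffer="jylv" (len 4), cursors c3@0 c1@1 c2@3, authorship ....
After op 4 (insert('x')): buffer="xjxylxv" (len 7), cursors c3@1 c1@3 c2@6, authorship 3.1..2.
Authorship (.=original, N=cursor N): 3 . 1 . . 2 .
Index 0: author = 3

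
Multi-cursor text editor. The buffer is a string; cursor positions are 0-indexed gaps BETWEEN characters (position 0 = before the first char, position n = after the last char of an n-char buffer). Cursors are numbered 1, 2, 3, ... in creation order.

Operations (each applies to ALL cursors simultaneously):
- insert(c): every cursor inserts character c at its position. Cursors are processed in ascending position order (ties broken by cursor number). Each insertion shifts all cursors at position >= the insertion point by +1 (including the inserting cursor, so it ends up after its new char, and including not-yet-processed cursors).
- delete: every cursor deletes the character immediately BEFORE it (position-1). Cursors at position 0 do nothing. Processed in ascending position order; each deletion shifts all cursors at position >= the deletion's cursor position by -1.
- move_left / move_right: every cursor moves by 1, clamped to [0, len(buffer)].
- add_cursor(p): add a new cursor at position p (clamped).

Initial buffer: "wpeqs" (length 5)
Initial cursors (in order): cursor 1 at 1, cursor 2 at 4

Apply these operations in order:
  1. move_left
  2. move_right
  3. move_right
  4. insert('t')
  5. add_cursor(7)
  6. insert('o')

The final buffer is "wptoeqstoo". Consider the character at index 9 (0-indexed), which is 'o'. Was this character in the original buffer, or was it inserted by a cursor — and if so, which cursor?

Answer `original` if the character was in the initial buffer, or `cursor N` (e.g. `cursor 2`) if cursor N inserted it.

After op 1 (move_left): buffer="wpeqs" (len 5), cursors c1@0 c2@3, authorship .....
After op 2 (move_right): buffer="wpeqs" (len 5), cursors c1@1 c2@4, authorship .....
After op 3 (move_right): buffer="wpeqs" (len 5), cursors c1@2 c2@5, authorship .....
After op 4 (insert('t')): buffer="wpteqst" (len 7), cursors c1@3 c2@7, authorship ..1...2
After op 5 (add_cursor(7)): buffer="wpteqst" (len 7), cursors c1@3 c2@7 c3@7, authorship ..1...2
After op 6 (insert('o')): buffer="wptoeqstoo" (len 10), cursors c1@4 c2@10 c3@10, authorship ..11...223
Authorship (.=original, N=cursor N): . . 1 1 . . . 2 2 3
Index 9: author = 3

Answer: cursor 3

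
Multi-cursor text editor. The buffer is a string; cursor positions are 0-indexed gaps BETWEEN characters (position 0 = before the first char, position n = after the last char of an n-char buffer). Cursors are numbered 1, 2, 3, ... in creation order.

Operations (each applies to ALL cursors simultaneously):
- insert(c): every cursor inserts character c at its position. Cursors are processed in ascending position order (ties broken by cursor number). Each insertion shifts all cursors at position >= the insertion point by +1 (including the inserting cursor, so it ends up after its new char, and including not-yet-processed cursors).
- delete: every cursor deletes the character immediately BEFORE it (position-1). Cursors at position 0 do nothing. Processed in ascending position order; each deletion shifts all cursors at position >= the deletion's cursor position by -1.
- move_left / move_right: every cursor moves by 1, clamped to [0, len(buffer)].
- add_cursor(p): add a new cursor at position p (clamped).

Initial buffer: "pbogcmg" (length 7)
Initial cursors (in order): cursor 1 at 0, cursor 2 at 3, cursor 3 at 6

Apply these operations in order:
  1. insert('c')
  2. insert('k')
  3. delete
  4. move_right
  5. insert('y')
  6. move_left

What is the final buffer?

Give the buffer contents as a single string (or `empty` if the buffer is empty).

After op 1 (insert('c')): buffer="cpbocgcmcg" (len 10), cursors c1@1 c2@5 c3@9, authorship 1...2...3.
After op 2 (insert('k')): buffer="ckpbockgcmckg" (len 13), cursors c1@2 c2@7 c3@12, authorship 11...22...33.
After op 3 (delete): buffer="cpbocgcmcg" (len 10), cursors c1@1 c2@5 c3@9, authorship 1...2...3.
After op 4 (move_right): buffer="cpbocgcmcg" (len 10), cursors c1@2 c2@6 c3@10, authorship 1...2...3.
After op 5 (insert('y')): buffer="cpybocgycmcgy" (len 13), cursors c1@3 c2@8 c3@13, authorship 1.1..2.2..3.3
After op 6 (move_left): buffer="cpybocgycmcgy" (len 13), cursors c1@2 c2@7 c3@12, authorship 1.1..2.2..3.3

Answer: cpybocgycmcgy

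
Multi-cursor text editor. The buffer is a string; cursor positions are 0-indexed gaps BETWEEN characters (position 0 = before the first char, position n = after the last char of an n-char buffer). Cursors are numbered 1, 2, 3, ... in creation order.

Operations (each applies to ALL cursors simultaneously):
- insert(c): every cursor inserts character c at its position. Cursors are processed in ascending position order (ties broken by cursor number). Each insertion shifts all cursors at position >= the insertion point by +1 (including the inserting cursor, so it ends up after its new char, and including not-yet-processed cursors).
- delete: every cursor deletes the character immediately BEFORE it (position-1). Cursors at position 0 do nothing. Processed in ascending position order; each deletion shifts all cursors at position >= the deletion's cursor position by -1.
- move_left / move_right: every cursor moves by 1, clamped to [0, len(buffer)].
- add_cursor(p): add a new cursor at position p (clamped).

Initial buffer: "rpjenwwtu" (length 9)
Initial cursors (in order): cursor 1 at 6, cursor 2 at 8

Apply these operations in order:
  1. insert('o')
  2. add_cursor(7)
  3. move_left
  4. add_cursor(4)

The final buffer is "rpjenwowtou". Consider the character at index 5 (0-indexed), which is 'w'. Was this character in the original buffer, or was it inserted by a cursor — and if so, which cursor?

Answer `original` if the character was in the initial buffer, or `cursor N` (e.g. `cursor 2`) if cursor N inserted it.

Answer: original

Derivation:
After op 1 (insert('o')): buffer="rpjenwowtou" (len 11), cursors c1@7 c2@10, authorship ......1..2.
After op 2 (add_cursor(7)): buffer="rpjenwowtou" (len 11), cursors c1@7 c3@7 c2@10, authorship ......1..2.
After op 3 (move_left): buffer="rpjenwowtou" (len 11), cursors c1@6 c3@6 c2@9, authorship ......1..2.
After op 4 (add_cursor(4)): buffer="rpjenwowtou" (len 11), cursors c4@4 c1@6 c3@6 c2@9, authorship ......1..2.
Authorship (.=original, N=cursor N): . . . . . . 1 . . 2 .
Index 5: author = original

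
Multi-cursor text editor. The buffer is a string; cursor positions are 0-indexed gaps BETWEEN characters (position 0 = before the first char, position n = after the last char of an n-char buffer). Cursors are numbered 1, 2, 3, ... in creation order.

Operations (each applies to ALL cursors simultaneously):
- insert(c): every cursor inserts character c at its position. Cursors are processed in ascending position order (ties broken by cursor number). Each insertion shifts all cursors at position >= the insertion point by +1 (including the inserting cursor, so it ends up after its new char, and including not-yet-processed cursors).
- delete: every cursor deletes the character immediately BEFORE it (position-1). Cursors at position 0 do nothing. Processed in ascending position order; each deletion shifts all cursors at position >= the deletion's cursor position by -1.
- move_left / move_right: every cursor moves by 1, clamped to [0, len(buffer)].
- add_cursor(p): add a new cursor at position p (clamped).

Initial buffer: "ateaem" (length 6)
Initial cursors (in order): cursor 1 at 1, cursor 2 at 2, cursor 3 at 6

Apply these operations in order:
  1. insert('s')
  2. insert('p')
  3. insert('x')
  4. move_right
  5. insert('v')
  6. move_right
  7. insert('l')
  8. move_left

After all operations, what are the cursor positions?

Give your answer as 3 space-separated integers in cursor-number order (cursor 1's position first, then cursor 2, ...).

Answer: 7 13 20

Derivation:
After op 1 (insert('s')): buffer="astseaems" (len 9), cursors c1@2 c2@4 c3@9, authorship .1.2....3
After op 2 (insert('p')): buffer="asptspeaemsp" (len 12), cursors c1@3 c2@6 c3@12, authorship .11.22....33
After op 3 (insert('x')): buffer="aspxtspxeaemspx" (len 15), cursors c1@4 c2@8 c3@15, authorship .111.222....333
After op 4 (move_right): buffer="aspxtspxeaemspx" (len 15), cursors c1@5 c2@9 c3@15, authorship .111.222....333
After op 5 (insert('v')): buffer="aspxtvspxevaemspxv" (len 18), cursors c1@6 c2@11 c3@18, authorship .111.1222.2...3333
After op 6 (move_right): buffer="aspxtvspxevaemspxv" (len 18), cursors c1@7 c2@12 c3@18, authorship .111.1222.2...3333
After op 7 (insert('l')): buffer="aspxtvslpxevalemspxvl" (len 21), cursors c1@8 c2@14 c3@21, authorship .111.12122.2.2..33333
After op 8 (move_left): buffer="aspxtvslpxevalemspxvl" (len 21), cursors c1@7 c2@13 c3@20, authorship .111.12122.2.2..33333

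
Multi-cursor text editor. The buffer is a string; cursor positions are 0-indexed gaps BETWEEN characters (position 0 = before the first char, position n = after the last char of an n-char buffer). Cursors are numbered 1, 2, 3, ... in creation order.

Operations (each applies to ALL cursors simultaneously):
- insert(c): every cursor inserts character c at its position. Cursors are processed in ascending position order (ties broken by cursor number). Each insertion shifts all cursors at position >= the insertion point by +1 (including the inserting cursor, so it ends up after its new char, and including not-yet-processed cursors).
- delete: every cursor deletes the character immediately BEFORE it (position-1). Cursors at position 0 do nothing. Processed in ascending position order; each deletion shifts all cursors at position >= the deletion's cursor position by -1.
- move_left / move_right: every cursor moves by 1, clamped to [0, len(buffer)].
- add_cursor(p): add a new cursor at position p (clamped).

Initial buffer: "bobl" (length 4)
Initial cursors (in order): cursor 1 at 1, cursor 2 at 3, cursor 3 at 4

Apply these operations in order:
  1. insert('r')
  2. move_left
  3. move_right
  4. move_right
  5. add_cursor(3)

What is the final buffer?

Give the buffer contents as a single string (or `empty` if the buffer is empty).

After op 1 (insert('r')): buffer="brobrlr" (len 7), cursors c1@2 c2@5 c3@7, authorship .1..2.3
After op 2 (move_left): buffer="brobrlr" (len 7), cursors c1@1 c2@4 c3@6, authorship .1..2.3
After op 3 (move_right): buffer="brobrlr" (len 7), cursors c1@2 c2@5 c3@7, authorship .1..2.3
After op 4 (move_right): buffer="brobrlr" (len 7), cursors c1@3 c2@6 c3@7, authorship .1..2.3
After op 5 (add_cursor(3)): buffer="brobrlr" (len 7), cursors c1@3 c4@3 c2@6 c3@7, authorship .1..2.3

Answer: brobrlr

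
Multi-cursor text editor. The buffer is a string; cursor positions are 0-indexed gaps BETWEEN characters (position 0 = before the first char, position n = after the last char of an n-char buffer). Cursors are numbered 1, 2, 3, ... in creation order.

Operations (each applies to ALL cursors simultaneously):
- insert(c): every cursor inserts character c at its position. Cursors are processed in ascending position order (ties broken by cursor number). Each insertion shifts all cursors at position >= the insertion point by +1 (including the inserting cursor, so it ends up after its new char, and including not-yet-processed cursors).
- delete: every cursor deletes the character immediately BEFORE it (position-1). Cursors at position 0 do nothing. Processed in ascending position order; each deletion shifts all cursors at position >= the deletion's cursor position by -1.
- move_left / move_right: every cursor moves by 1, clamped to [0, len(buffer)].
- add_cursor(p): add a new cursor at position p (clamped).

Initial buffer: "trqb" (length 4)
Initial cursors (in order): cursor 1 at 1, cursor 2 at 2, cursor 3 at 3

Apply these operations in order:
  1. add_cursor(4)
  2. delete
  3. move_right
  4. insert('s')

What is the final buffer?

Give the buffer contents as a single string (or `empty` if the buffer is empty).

Answer: ssss

Derivation:
After op 1 (add_cursor(4)): buffer="trqb" (len 4), cursors c1@1 c2@2 c3@3 c4@4, authorship ....
After op 2 (delete): buffer="" (len 0), cursors c1@0 c2@0 c3@0 c4@0, authorship 
After op 3 (move_right): buffer="" (len 0), cursors c1@0 c2@0 c3@0 c4@0, authorship 
After op 4 (insert('s')): buffer="ssss" (len 4), cursors c1@4 c2@4 c3@4 c4@4, authorship 1234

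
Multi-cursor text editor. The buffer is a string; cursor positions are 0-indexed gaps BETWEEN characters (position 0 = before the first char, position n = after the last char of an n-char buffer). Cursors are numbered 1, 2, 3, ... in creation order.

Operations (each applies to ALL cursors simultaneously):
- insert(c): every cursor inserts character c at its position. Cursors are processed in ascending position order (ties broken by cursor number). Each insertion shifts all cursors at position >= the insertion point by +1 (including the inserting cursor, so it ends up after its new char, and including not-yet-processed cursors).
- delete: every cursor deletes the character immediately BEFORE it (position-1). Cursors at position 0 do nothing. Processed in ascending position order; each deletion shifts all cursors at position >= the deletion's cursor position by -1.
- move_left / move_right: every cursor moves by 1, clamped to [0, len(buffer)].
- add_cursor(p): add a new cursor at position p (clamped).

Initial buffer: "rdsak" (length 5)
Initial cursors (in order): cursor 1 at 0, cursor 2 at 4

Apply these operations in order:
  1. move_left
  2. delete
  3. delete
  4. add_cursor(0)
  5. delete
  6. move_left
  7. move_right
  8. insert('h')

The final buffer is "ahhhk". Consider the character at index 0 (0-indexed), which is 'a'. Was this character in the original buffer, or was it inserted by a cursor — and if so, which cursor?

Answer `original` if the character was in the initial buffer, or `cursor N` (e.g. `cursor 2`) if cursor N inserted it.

Answer: original

Derivation:
After op 1 (move_left): buffer="rdsak" (len 5), cursors c1@0 c2@3, authorship .....
After op 2 (delete): buffer="rdak" (len 4), cursors c1@0 c2@2, authorship ....
After op 3 (delete): buffer="rak" (len 3), cursors c1@0 c2@1, authorship ...
After op 4 (add_cursor(0)): buffer="rak" (len 3), cursors c1@0 c3@0 c2@1, authorship ...
After op 5 (delete): buffer="ak" (len 2), cursors c1@0 c2@0 c3@0, authorship ..
After op 6 (move_left): buffer="ak" (len 2), cursors c1@0 c2@0 c3@0, authorship ..
After op 7 (move_right): buffer="ak" (len 2), cursors c1@1 c2@1 c3@1, authorship ..
After op 8 (insert('h')): buffer="ahhhk" (len 5), cursors c1@4 c2@4 c3@4, authorship .123.
Authorship (.=original, N=cursor N): . 1 2 3 .
Index 0: author = original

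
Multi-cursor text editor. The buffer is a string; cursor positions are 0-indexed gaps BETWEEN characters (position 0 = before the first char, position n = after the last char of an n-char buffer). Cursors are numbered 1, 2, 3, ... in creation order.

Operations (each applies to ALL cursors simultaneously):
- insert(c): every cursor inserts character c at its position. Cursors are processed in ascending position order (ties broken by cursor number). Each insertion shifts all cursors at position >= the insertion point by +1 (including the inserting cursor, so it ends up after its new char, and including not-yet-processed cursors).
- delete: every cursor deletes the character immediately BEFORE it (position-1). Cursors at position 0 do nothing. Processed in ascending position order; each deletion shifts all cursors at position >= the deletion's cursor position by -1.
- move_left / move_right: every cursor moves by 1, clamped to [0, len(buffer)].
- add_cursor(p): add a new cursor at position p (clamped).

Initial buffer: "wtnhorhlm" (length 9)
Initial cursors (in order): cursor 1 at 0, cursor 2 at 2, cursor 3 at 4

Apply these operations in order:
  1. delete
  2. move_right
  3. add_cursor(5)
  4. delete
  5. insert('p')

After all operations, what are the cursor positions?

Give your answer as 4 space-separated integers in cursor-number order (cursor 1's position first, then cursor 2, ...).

After op 1 (delete): buffer="wnorhlm" (len 7), cursors c1@0 c2@1 c3@2, authorship .......
After op 2 (move_right): buffer="wnorhlm" (len 7), cursors c1@1 c2@2 c3@3, authorship .......
After op 3 (add_cursor(5)): buffer="wnorhlm" (len 7), cursors c1@1 c2@2 c3@3 c4@5, authorship .......
After op 4 (delete): buffer="rlm" (len 3), cursors c1@0 c2@0 c3@0 c4@1, authorship ...
After op 5 (insert('p')): buffer="ppprplm" (len 7), cursors c1@3 c2@3 c3@3 c4@5, authorship 123.4..

Answer: 3 3 3 5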